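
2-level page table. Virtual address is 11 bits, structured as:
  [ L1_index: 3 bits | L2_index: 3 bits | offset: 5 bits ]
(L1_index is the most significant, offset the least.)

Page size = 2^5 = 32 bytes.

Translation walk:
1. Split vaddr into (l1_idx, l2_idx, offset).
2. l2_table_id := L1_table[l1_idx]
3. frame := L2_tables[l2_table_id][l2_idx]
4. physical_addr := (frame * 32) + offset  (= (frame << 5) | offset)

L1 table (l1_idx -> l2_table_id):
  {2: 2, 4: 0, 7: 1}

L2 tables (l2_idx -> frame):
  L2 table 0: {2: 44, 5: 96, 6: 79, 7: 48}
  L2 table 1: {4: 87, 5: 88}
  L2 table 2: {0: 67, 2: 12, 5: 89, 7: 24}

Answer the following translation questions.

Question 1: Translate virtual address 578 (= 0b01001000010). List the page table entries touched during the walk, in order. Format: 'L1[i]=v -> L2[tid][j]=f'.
vaddr = 578 = 0b01001000010
Split: l1_idx=2, l2_idx=2, offset=2

Answer: L1[2]=2 -> L2[2][2]=12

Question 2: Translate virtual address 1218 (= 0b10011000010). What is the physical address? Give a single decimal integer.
Answer: 2530

Derivation:
vaddr = 1218 = 0b10011000010
Split: l1_idx=4, l2_idx=6, offset=2
L1[4] = 0
L2[0][6] = 79
paddr = 79 * 32 + 2 = 2530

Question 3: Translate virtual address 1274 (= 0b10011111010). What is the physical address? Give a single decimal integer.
Answer: 1562

Derivation:
vaddr = 1274 = 0b10011111010
Split: l1_idx=4, l2_idx=7, offset=26
L1[4] = 0
L2[0][7] = 48
paddr = 48 * 32 + 26 = 1562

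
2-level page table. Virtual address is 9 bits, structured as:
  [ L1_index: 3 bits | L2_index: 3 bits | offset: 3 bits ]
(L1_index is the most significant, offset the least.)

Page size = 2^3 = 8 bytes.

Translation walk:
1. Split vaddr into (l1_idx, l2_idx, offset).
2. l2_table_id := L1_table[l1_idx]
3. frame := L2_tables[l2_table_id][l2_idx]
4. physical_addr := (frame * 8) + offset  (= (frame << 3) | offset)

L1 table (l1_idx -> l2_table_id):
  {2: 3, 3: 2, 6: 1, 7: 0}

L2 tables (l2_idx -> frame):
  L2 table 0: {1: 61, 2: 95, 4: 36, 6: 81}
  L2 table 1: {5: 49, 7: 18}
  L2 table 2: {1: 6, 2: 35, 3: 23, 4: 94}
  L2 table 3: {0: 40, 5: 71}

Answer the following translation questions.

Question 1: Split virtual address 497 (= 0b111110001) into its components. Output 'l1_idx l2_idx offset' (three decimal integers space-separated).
vaddr = 497 = 0b111110001
  top 3 bits -> l1_idx = 7
  next 3 bits -> l2_idx = 6
  bottom 3 bits -> offset = 1

Answer: 7 6 1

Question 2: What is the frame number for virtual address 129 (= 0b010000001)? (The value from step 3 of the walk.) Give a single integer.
Answer: 40

Derivation:
vaddr = 129: l1_idx=2, l2_idx=0
L1[2] = 3; L2[3][0] = 40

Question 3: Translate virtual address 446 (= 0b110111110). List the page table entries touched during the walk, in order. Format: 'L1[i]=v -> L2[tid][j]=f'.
vaddr = 446 = 0b110111110
Split: l1_idx=6, l2_idx=7, offset=6

Answer: L1[6]=1 -> L2[1][7]=18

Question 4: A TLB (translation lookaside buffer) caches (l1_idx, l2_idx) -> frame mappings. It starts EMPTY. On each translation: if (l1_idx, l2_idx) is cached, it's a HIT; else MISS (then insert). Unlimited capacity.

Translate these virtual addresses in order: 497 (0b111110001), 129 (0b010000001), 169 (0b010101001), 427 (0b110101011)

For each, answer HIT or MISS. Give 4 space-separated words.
Answer: MISS MISS MISS MISS

Derivation:
vaddr=497: (7,6) not in TLB -> MISS, insert
vaddr=129: (2,0) not in TLB -> MISS, insert
vaddr=169: (2,5) not in TLB -> MISS, insert
vaddr=427: (6,5) not in TLB -> MISS, insert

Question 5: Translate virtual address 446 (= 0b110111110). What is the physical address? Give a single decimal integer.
Answer: 150

Derivation:
vaddr = 446 = 0b110111110
Split: l1_idx=6, l2_idx=7, offset=6
L1[6] = 1
L2[1][7] = 18
paddr = 18 * 8 + 6 = 150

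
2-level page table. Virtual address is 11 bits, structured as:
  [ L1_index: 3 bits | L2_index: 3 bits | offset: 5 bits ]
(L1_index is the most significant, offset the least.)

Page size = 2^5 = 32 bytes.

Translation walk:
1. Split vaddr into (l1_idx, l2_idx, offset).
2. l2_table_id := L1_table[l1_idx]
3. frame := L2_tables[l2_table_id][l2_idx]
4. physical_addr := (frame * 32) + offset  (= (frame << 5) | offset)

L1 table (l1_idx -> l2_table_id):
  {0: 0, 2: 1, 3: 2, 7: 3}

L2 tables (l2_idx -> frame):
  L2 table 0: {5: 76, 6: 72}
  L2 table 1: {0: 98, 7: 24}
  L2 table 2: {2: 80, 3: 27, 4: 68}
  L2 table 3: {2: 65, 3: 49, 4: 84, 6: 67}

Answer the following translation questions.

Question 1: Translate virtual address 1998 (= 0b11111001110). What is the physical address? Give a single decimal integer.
vaddr = 1998 = 0b11111001110
Split: l1_idx=7, l2_idx=6, offset=14
L1[7] = 3
L2[3][6] = 67
paddr = 67 * 32 + 14 = 2158

Answer: 2158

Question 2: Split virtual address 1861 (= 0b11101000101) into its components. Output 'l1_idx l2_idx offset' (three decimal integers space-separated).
vaddr = 1861 = 0b11101000101
  top 3 bits -> l1_idx = 7
  next 3 bits -> l2_idx = 2
  bottom 5 bits -> offset = 5

Answer: 7 2 5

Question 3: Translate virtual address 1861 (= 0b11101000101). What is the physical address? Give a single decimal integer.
Answer: 2085

Derivation:
vaddr = 1861 = 0b11101000101
Split: l1_idx=7, l2_idx=2, offset=5
L1[7] = 3
L2[3][2] = 65
paddr = 65 * 32 + 5 = 2085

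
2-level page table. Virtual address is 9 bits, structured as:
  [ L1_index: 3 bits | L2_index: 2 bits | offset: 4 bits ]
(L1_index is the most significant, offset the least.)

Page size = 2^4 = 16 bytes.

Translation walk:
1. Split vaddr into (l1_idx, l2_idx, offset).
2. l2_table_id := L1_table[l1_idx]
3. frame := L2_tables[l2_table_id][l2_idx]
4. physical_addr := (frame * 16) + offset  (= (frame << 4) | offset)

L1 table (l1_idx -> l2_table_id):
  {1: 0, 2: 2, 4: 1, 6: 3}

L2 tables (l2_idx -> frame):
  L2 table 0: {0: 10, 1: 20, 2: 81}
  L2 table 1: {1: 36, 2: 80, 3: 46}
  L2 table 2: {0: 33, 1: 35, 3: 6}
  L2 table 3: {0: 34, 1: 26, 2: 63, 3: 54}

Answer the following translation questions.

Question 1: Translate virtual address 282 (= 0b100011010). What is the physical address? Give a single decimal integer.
vaddr = 282 = 0b100011010
Split: l1_idx=4, l2_idx=1, offset=10
L1[4] = 1
L2[1][1] = 36
paddr = 36 * 16 + 10 = 586

Answer: 586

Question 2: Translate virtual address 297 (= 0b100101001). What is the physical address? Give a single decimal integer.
Answer: 1289

Derivation:
vaddr = 297 = 0b100101001
Split: l1_idx=4, l2_idx=2, offset=9
L1[4] = 1
L2[1][2] = 80
paddr = 80 * 16 + 9 = 1289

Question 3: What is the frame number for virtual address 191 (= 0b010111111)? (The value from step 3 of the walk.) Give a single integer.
Answer: 6

Derivation:
vaddr = 191: l1_idx=2, l2_idx=3
L1[2] = 2; L2[2][3] = 6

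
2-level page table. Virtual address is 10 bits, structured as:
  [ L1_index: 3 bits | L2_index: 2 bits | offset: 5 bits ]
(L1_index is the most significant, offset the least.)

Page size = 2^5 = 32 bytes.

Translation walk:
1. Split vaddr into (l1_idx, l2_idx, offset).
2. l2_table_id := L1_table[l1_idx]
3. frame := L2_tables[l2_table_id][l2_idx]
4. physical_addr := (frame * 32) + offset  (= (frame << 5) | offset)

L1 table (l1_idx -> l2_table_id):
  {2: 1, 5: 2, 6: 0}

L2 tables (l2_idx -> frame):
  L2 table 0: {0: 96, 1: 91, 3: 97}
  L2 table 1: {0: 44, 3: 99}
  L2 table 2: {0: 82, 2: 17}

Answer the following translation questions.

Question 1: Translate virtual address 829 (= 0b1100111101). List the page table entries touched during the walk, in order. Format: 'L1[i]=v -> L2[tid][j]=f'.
vaddr = 829 = 0b1100111101
Split: l1_idx=6, l2_idx=1, offset=29

Answer: L1[6]=0 -> L2[0][1]=91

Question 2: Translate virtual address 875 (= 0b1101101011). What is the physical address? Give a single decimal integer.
vaddr = 875 = 0b1101101011
Split: l1_idx=6, l2_idx=3, offset=11
L1[6] = 0
L2[0][3] = 97
paddr = 97 * 32 + 11 = 3115

Answer: 3115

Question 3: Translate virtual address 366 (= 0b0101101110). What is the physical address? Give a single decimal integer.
Answer: 3182

Derivation:
vaddr = 366 = 0b0101101110
Split: l1_idx=2, l2_idx=3, offset=14
L1[2] = 1
L2[1][3] = 99
paddr = 99 * 32 + 14 = 3182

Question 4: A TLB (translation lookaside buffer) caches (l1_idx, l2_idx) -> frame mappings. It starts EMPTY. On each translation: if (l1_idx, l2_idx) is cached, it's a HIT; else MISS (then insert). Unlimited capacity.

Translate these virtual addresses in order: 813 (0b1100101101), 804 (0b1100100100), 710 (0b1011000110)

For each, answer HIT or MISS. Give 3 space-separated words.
Answer: MISS HIT MISS

Derivation:
vaddr=813: (6,1) not in TLB -> MISS, insert
vaddr=804: (6,1) in TLB -> HIT
vaddr=710: (5,2) not in TLB -> MISS, insert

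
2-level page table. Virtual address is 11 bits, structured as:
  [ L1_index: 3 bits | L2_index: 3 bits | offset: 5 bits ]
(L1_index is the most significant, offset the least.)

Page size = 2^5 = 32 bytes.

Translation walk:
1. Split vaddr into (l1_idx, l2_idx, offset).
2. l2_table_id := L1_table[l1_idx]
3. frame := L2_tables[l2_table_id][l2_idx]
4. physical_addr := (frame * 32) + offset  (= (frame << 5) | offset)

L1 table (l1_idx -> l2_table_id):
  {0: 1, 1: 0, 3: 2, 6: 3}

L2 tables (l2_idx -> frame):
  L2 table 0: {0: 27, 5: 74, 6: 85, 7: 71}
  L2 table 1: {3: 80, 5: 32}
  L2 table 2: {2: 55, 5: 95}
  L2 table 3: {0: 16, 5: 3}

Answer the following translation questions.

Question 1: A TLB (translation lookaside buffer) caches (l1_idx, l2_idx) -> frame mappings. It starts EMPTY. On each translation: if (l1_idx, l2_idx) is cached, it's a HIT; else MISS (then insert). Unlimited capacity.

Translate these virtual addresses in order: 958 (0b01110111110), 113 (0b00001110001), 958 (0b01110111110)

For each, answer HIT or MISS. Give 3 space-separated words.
Answer: MISS MISS HIT

Derivation:
vaddr=958: (3,5) not in TLB -> MISS, insert
vaddr=113: (0,3) not in TLB -> MISS, insert
vaddr=958: (3,5) in TLB -> HIT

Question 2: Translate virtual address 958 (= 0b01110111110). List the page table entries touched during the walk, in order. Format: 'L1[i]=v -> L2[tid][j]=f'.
Answer: L1[3]=2 -> L2[2][5]=95

Derivation:
vaddr = 958 = 0b01110111110
Split: l1_idx=3, l2_idx=5, offset=30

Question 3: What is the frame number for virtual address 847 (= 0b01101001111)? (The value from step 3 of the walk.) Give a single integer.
Answer: 55

Derivation:
vaddr = 847: l1_idx=3, l2_idx=2
L1[3] = 2; L2[2][2] = 55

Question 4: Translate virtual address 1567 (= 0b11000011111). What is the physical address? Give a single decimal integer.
vaddr = 1567 = 0b11000011111
Split: l1_idx=6, l2_idx=0, offset=31
L1[6] = 3
L2[3][0] = 16
paddr = 16 * 32 + 31 = 543

Answer: 543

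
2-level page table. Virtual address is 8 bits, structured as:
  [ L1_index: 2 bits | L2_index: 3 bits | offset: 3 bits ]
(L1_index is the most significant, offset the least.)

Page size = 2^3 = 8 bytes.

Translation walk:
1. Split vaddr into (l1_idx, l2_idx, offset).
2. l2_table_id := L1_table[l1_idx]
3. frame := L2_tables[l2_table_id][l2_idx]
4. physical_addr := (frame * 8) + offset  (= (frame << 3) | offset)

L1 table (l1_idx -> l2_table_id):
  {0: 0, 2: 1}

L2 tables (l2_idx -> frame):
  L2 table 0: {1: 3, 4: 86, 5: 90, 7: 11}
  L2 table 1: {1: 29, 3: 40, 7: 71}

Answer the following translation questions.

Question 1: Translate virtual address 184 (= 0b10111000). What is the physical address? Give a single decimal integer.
vaddr = 184 = 0b10111000
Split: l1_idx=2, l2_idx=7, offset=0
L1[2] = 1
L2[1][7] = 71
paddr = 71 * 8 + 0 = 568

Answer: 568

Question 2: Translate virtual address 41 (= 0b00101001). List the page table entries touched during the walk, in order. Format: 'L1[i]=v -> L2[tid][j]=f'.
Answer: L1[0]=0 -> L2[0][5]=90

Derivation:
vaddr = 41 = 0b00101001
Split: l1_idx=0, l2_idx=5, offset=1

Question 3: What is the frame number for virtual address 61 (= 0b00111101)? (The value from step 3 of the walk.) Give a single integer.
vaddr = 61: l1_idx=0, l2_idx=7
L1[0] = 0; L2[0][7] = 11

Answer: 11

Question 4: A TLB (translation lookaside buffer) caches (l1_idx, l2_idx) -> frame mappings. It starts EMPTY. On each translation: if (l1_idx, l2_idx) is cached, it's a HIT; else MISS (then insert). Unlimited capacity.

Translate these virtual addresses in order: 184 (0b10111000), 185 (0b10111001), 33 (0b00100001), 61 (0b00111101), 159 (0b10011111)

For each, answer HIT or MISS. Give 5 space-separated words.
vaddr=184: (2,7) not in TLB -> MISS, insert
vaddr=185: (2,7) in TLB -> HIT
vaddr=33: (0,4) not in TLB -> MISS, insert
vaddr=61: (0,7) not in TLB -> MISS, insert
vaddr=159: (2,3) not in TLB -> MISS, insert

Answer: MISS HIT MISS MISS MISS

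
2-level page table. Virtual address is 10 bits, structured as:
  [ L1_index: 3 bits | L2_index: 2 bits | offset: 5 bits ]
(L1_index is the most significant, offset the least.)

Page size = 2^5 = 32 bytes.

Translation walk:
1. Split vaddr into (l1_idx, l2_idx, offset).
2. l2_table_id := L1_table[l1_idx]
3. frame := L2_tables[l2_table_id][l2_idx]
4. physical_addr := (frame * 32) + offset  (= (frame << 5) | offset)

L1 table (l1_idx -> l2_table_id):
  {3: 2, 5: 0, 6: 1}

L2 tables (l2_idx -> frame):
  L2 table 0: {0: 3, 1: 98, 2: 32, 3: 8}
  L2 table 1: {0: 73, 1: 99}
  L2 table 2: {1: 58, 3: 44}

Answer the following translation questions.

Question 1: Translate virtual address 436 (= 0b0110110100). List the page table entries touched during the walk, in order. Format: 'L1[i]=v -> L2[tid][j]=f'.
Answer: L1[3]=2 -> L2[2][1]=58

Derivation:
vaddr = 436 = 0b0110110100
Split: l1_idx=3, l2_idx=1, offset=20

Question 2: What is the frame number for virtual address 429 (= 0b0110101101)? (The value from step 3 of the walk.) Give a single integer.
Answer: 58

Derivation:
vaddr = 429: l1_idx=3, l2_idx=1
L1[3] = 2; L2[2][1] = 58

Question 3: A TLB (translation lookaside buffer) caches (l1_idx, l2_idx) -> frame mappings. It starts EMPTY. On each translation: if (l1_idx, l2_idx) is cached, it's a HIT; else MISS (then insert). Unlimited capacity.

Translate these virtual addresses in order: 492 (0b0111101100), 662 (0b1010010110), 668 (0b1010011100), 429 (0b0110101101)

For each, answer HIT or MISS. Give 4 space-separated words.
Answer: MISS MISS HIT MISS

Derivation:
vaddr=492: (3,3) not in TLB -> MISS, insert
vaddr=662: (5,0) not in TLB -> MISS, insert
vaddr=668: (5,0) in TLB -> HIT
vaddr=429: (3,1) not in TLB -> MISS, insert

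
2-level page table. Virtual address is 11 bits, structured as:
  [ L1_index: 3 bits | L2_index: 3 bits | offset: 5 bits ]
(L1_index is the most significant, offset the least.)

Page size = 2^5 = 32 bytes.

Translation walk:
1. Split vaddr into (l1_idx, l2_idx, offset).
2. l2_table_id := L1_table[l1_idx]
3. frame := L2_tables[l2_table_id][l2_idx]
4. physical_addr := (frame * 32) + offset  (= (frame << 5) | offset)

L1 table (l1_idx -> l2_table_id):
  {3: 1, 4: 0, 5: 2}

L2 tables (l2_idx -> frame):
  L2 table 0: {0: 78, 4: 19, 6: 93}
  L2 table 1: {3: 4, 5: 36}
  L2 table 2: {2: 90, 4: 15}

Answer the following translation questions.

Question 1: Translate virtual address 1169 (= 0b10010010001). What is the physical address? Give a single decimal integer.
vaddr = 1169 = 0b10010010001
Split: l1_idx=4, l2_idx=4, offset=17
L1[4] = 0
L2[0][4] = 19
paddr = 19 * 32 + 17 = 625

Answer: 625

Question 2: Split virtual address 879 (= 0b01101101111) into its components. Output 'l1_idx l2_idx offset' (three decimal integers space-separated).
vaddr = 879 = 0b01101101111
  top 3 bits -> l1_idx = 3
  next 3 bits -> l2_idx = 3
  bottom 5 bits -> offset = 15

Answer: 3 3 15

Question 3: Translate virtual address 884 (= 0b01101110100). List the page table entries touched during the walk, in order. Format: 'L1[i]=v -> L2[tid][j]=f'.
Answer: L1[3]=1 -> L2[1][3]=4

Derivation:
vaddr = 884 = 0b01101110100
Split: l1_idx=3, l2_idx=3, offset=20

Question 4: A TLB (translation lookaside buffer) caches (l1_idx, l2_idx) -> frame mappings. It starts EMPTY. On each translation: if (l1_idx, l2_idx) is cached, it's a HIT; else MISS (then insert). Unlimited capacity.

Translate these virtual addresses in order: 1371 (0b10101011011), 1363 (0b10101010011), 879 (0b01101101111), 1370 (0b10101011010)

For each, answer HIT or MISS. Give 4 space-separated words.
vaddr=1371: (5,2) not in TLB -> MISS, insert
vaddr=1363: (5,2) in TLB -> HIT
vaddr=879: (3,3) not in TLB -> MISS, insert
vaddr=1370: (5,2) in TLB -> HIT

Answer: MISS HIT MISS HIT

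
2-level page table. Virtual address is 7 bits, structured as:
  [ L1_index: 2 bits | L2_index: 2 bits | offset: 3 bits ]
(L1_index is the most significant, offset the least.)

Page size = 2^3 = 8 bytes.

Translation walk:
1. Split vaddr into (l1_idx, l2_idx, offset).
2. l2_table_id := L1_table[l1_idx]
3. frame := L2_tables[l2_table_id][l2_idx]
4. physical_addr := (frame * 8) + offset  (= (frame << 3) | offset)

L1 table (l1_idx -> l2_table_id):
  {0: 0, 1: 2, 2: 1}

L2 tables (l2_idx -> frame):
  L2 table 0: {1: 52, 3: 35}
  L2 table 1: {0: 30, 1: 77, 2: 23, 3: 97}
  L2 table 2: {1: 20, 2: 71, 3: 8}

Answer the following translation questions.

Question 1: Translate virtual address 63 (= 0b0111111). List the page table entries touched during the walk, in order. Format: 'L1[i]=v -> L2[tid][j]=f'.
vaddr = 63 = 0b0111111
Split: l1_idx=1, l2_idx=3, offset=7

Answer: L1[1]=2 -> L2[2][3]=8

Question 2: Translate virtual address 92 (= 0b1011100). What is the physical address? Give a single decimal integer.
vaddr = 92 = 0b1011100
Split: l1_idx=2, l2_idx=3, offset=4
L1[2] = 1
L2[1][3] = 97
paddr = 97 * 8 + 4 = 780

Answer: 780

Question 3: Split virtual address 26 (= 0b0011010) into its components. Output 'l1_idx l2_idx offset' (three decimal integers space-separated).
Answer: 0 3 2

Derivation:
vaddr = 26 = 0b0011010
  top 2 bits -> l1_idx = 0
  next 2 bits -> l2_idx = 3
  bottom 3 bits -> offset = 2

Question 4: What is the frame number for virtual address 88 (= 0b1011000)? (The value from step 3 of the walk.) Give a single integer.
vaddr = 88: l1_idx=2, l2_idx=3
L1[2] = 1; L2[1][3] = 97

Answer: 97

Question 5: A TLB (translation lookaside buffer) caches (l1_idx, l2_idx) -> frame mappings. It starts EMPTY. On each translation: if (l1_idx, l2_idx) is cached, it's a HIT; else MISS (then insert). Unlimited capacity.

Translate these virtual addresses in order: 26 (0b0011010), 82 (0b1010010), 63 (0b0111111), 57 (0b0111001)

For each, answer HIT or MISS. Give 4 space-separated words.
Answer: MISS MISS MISS HIT

Derivation:
vaddr=26: (0,3) not in TLB -> MISS, insert
vaddr=82: (2,2) not in TLB -> MISS, insert
vaddr=63: (1,3) not in TLB -> MISS, insert
vaddr=57: (1,3) in TLB -> HIT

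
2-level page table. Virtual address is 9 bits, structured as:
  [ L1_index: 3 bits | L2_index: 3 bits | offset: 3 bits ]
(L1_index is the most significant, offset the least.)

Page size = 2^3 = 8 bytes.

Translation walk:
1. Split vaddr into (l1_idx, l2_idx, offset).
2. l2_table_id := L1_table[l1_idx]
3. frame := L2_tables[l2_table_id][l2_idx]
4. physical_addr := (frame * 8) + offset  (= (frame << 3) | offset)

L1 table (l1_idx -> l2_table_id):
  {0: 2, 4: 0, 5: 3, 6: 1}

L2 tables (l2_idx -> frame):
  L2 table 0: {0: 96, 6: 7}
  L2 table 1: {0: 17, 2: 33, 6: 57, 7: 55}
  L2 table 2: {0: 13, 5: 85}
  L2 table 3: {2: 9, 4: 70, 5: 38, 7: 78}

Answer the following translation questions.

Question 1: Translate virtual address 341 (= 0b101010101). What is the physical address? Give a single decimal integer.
vaddr = 341 = 0b101010101
Split: l1_idx=5, l2_idx=2, offset=5
L1[5] = 3
L2[3][2] = 9
paddr = 9 * 8 + 5 = 77

Answer: 77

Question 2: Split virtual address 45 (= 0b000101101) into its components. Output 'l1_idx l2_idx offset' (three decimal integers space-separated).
Answer: 0 5 5

Derivation:
vaddr = 45 = 0b000101101
  top 3 bits -> l1_idx = 0
  next 3 bits -> l2_idx = 5
  bottom 3 bits -> offset = 5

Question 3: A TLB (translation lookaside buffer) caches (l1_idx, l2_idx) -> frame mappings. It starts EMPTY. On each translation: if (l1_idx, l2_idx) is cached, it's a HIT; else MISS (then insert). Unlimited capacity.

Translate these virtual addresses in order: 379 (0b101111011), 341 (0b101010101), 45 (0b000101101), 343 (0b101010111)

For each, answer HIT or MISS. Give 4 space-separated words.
vaddr=379: (5,7) not in TLB -> MISS, insert
vaddr=341: (5,2) not in TLB -> MISS, insert
vaddr=45: (0,5) not in TLB -> MISS, insert
vaddr=343: (5,2) in TLB -> HIT

Answer: MISS MISS MISS HIT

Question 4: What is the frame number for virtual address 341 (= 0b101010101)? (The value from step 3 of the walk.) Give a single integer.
vaddr = 341: l1_idx=5, l2_idx=2
L1[5] = 3; L2[3][2] = 9

Answer: 9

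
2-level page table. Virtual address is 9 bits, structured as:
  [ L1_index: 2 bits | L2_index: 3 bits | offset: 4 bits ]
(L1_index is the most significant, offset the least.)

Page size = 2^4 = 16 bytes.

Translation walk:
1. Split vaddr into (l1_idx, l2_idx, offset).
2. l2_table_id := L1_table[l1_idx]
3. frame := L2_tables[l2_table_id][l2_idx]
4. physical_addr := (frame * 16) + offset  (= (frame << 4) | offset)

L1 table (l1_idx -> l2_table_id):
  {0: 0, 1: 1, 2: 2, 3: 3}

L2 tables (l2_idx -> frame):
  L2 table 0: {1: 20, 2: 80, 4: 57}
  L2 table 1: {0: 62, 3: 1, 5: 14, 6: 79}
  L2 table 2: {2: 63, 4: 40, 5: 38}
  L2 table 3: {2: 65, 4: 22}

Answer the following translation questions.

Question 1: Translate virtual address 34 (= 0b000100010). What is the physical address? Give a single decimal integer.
Answer: 1282

Derivation:
vaddr = 34 = 0b000100010
Split: l1_idx=0, l2_idx=2, offset=2
L1[0] = 0
L2[0][2] = 80
paddr = 80 * 16 + 2 = 1282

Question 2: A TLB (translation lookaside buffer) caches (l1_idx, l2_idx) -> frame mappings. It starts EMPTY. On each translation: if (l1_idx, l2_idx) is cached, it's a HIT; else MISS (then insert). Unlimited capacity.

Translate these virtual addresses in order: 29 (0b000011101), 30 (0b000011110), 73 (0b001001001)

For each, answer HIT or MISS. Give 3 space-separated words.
vaddr=29: (0,1) not in TLB -> MISS, insert
vaddr=30: (0,1) in TLB -> HIT
vaddr=73: (0,4) not in TLB -> MISS, insert

Answer: MISS HIT MISS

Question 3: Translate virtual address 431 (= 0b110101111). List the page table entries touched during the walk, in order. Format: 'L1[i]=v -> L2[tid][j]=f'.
Answer: L1[3]=3 -> L2[3][2]=65

Derivation:
vaddr = 431 = 0b110101111
Split: l1_idx=3, l2_idx=2, offset=15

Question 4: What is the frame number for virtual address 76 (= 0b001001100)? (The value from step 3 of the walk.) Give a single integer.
Answer: 57

Derivation:
vaddr = 76: l1_idx=0, l2_idx=4
L1[0] = 0; L2[0][4] = 57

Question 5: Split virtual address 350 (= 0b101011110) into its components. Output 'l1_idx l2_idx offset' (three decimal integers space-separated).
vaddr = 350 = 0b101011110
  top 2 bits -> l1_idx = 2
  next 3 bits -> l2_idx = 5
  bottom 4 bits -> offset = 14

Answer: 2 5 14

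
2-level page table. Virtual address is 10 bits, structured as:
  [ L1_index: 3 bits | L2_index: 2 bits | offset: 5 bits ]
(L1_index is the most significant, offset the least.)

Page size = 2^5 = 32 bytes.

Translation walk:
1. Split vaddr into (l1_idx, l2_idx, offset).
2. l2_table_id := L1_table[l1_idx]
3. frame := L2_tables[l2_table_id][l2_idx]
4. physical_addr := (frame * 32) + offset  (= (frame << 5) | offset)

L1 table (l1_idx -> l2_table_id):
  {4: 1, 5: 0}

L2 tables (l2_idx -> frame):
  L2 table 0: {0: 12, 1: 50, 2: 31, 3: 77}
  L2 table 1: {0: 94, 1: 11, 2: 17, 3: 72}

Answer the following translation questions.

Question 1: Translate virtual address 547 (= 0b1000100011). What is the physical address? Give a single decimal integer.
Answer: 355

Derivation:
vaddr = 547 = 0b1000100011
Split: l1_idx=4, l2_idx=1, offset=3
L1[4] = 1
L2[1][1] = 11
paddr = 11 * 32 + 3 = 355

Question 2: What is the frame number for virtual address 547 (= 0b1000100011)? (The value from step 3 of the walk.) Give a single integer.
vaddr = 547: l1_idx=4, l2_idx=1
L1[4] = 1; L2[1][1] = 11

Answer: 11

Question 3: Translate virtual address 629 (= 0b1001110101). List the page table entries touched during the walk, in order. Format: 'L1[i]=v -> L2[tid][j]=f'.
vaddr = 629 = 0b1001110101
Split: l1_idx=4, l2_idx=3, offset=21

Answer: L1[4]=1 -> L2[1][3]=72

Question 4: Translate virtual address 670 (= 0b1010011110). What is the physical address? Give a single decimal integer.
Answer: 414

Derivation:
vaddr = 670 = 0b1010011110
Split: l1_idx=5, l2_idx=0, offset=30
L1[5] = 0
L2[0][0] = 12
paddr = 12 * 32 + 30 = 414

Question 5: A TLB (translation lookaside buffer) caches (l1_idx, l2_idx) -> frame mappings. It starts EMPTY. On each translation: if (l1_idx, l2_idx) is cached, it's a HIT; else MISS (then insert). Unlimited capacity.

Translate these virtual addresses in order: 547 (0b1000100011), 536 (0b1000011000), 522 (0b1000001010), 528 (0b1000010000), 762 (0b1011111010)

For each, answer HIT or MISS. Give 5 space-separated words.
vaddr=547: (4,1) not in TLB -> MISS, insert
vaddr=536: (4,0) not in TLB -> MISS, insert
vaddr=522: (4,0) in TLB -> HIT
vaddr=528: (4,0) in TLB -> HIT
vaddr=762: (5,3) not in TLB -> MISS, insert

Answer: MISS MISS HIT HIT MISS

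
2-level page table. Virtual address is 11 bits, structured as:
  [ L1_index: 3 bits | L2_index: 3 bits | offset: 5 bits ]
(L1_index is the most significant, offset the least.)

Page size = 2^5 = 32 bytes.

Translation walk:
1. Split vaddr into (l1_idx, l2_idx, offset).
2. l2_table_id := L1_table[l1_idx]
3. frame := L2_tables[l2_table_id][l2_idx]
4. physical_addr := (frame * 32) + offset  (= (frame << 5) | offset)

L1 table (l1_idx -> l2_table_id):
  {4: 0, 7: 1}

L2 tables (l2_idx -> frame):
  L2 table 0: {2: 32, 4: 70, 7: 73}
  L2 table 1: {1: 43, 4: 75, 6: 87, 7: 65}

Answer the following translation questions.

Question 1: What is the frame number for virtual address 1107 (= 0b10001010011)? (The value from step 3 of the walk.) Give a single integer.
Answer: 32

Derivation:
vaddr = 1107: l1_idx=4, l2_idx=2
L1[4] = 0; L2[0][2] = 32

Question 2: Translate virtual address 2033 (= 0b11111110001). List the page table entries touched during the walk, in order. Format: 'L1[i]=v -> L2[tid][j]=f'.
Answer: L1[7]=1 -> L2[1][7]=65

Derivation:
vaddr = 2033 = 0b11111110001
Split: l1_idx=7, l2_idx=7, offset=17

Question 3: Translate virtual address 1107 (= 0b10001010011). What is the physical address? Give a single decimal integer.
vaddr = 1107 = 0b10001010011
Split: l1_idx=4, l2_idx=2, offset=19
L1[4] = 0
L2[0][2] = 32
paddr = 32 * 32 + 19 = 1043

Answer: 1043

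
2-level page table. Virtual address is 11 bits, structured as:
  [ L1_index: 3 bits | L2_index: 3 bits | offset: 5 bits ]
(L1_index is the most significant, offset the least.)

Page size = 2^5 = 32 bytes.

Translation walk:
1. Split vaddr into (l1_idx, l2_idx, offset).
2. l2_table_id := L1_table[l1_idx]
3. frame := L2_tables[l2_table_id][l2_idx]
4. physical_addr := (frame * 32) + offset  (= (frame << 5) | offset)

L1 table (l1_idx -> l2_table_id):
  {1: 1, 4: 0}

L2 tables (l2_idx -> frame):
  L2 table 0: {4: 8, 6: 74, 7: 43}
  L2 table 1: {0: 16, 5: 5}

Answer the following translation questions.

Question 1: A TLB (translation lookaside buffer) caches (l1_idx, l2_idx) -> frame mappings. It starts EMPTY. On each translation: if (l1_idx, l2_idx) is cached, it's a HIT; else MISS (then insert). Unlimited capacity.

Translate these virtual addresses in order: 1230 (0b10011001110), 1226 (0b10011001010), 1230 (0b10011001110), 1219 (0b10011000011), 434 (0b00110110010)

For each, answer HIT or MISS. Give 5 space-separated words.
Answer: MISS HIT HIT HIT MISS

Derivation:
vaddr=1230: (4,6) not in TLB -> MISS, insert
vaddr=1226: (4,6) in TLB -> HIT
vaddr=1230: (4,6) in TLB -> HIT
vaddr=1219: (4,6) in TLB -> HIT
vaddr=434: (1,5) not in TLB -> MISS, insert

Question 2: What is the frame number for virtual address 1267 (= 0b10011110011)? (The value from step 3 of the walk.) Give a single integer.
vaddr = 1267: l1_idx=4, l2_idx=7
L1[4] = 0; L2[0][7] = 43

Answer: 43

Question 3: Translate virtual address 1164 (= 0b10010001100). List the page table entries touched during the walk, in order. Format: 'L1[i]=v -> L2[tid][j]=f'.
Answer: L1[4]=0 -> L2[0][4]=8

Derivation:
vaddr = 1164 = 0b10010001100
Split: l1_idx=4, l2_idx=4, offset=12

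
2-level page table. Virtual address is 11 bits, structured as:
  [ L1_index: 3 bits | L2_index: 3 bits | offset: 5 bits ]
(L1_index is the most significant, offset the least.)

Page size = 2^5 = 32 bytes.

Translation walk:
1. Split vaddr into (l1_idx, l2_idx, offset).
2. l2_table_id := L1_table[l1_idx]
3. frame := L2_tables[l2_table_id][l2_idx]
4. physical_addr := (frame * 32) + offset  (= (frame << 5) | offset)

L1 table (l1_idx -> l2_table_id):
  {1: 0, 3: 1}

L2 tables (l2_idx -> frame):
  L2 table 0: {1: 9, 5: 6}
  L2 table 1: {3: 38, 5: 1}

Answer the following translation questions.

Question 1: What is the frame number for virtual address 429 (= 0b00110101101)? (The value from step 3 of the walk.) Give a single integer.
Answer: 6

Derivation:
vaddr = 429: l1_idx=1, l2_idx=5
L1[1] = 0; L2[0][5] = 6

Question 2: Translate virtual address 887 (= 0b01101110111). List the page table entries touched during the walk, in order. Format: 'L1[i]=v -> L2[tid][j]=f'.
Answer: L1[3]=1 -> L2[1][3]=38

Derivation:
vaddr = 887 = 0b01101110111
Split: l1_idx=3, l2_idx=3, offset=23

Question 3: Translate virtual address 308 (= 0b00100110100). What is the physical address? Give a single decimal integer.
vaddr = 308 = 0b00100110100
Split: l1_idx=1, l2_idx=1, offset=20
L1[1] = 0
L2[0][1] = 9
paddr = 9 * 32 + 20 = 308

Answer: 308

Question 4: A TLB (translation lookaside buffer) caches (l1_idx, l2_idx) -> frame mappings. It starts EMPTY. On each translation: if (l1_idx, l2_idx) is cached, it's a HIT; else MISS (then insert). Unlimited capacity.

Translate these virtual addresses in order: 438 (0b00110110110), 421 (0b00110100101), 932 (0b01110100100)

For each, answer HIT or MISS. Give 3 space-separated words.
vaddr=438: (1,5) not in TLB -> MISS, insert
vaddr=421: (1,5) in TLB -> HIT
vaddr=932: (3,5) not in TLB -> MISS, insert

Answer: MISS HIT MISS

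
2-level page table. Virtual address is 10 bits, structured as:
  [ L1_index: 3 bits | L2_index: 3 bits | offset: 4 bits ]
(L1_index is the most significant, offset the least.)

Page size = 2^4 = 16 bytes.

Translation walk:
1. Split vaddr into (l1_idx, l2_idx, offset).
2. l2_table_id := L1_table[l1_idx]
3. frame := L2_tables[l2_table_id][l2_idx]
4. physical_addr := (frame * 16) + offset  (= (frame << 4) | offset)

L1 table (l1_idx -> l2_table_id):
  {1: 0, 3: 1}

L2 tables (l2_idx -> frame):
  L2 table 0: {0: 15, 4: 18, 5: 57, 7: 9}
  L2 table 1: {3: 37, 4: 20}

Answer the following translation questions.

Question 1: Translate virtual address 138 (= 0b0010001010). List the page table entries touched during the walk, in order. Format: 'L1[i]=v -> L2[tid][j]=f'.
Answer: L1[1]=0 -> L2[0][0]=15

Derivation:
vaddr = 138 = 0b0010001010
Split: l1_idx=1, l2_idx=0, offset=10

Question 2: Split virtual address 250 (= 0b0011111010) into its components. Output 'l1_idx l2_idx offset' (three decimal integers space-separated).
vaddr = 250 = 0b0011111010
  top 3 bits -> l1_idx = 1
  next 3 bits -> l2_idx = 7
  bottom 4 bits -> offset = 10

Answer: 1 7 10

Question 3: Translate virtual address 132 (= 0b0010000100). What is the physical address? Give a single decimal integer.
Answer: 244

Derivation:
vaddr = 132 = 0b0010000100
Split: l1_idx=1, l2_idx=0, offset=4
L1[1] = 0
L2[0][0] = 15
paddr = 15 * 16 + 4 = 244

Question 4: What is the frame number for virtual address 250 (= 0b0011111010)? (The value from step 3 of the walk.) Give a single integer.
vaddr = 250: l1_idx=1, l2_idx=7
L1[1] = 0; L2[0][7] = 9

Answer: 9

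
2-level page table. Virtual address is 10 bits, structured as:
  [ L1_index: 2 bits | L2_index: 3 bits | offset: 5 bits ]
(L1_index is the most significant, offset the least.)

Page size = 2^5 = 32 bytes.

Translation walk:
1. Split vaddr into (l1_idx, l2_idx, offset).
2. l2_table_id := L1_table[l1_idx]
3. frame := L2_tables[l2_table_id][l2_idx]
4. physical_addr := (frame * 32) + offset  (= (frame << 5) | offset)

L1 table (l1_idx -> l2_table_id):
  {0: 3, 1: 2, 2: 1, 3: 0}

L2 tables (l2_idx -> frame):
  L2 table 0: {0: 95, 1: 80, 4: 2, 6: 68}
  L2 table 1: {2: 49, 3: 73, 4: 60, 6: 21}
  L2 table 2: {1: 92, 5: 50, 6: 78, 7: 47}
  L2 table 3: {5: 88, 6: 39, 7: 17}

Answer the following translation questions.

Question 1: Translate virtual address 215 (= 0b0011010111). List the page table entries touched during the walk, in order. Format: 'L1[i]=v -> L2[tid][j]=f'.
Answer: L1[0]=3 -> L2[3][6]=39

Derivation:
vaddr = 215 = 0b0011010111
Split: l1_idx=0, l2_idx=6, offset=23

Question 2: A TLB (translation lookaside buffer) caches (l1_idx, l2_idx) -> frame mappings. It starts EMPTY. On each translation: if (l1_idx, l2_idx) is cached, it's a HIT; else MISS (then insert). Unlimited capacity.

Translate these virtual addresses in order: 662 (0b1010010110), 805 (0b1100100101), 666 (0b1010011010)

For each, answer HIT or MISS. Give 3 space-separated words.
vaddr=662: (2,4) not in TLB -> MISS, insert
vaddr=805: (3,1) not in TLB -> MISS, insert
vaddr=666: (2,4) in TLB -> HIT

Answer: MISS MISS HIT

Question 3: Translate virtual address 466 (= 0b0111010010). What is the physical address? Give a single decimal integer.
vaddr = 466 = 0b0111010010
Split: l1_idx=1, l2_idx=6, offset=18
L1[1] = 2
L2[2][6] = 78
paddr = 78 * 32 + 18 = 2514

Answer: 2514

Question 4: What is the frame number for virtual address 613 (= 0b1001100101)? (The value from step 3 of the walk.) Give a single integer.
Answer: 73

Derivation:
vaddr = 613: l1_idx=2, l2_idx=3
L1[2] = 1; L2[1][3] = 73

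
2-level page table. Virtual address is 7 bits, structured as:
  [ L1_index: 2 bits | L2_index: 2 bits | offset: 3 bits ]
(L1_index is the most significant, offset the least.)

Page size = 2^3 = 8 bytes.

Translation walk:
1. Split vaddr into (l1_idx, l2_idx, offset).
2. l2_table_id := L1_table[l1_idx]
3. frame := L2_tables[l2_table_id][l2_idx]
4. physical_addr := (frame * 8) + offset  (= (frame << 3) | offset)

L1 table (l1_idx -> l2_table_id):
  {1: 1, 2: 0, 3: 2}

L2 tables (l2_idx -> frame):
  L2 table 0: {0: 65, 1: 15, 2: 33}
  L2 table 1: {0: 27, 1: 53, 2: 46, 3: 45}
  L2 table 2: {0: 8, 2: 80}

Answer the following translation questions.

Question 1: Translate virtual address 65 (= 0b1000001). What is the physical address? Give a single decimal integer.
Answer: 521

Derivation:
vaddr = 65 = 0b1000001
Split: l1_idx=2, l2_idx=0, offset=1
L1[2] = 0
L2[0][0] = 65
paddr = 65 * 8 + 1 = 521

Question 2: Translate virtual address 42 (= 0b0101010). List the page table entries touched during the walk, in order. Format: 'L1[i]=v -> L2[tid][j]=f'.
vaddr = 42 = 0b0101010
Split: l1_idx=1, l2_idx=1, offset=2

Answer: L1[1]=1 -> L2[1][1]=53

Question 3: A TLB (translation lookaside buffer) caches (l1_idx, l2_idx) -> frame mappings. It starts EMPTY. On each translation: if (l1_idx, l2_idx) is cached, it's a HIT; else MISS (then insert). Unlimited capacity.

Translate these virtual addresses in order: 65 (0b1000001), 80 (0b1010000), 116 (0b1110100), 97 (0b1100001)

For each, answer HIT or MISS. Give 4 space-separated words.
vaddr=65: (2,0) not in TLB -> MISS, insert
vaddr=80: (2,2) not in TLB -> MISS, insert
vaddr=116: (3,2) not in TLB -> MISS, insert
vaddr=97: (3,0) not in TLB -> MISS, insert

Answer: MISS MISS MISS MISS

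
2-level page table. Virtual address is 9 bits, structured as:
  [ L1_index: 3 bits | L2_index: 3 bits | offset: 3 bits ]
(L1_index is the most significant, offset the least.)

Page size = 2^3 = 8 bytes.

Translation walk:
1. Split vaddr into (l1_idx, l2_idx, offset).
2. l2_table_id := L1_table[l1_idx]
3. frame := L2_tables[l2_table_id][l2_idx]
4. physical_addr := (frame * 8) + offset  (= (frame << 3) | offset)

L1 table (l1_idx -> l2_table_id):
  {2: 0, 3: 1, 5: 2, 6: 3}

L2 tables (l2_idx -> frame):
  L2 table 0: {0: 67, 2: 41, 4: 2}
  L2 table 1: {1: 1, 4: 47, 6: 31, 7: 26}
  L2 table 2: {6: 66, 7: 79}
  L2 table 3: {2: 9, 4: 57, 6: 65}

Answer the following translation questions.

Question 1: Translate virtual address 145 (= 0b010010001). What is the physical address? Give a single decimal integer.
vaddr = 145 = 0b010010001
Split: l1_idx=2, l2_idx=2, offset=1
L1[2] = 0
L2[0][2] = 41
paddr = 41 * 8 + 1 = 329

Answer: 329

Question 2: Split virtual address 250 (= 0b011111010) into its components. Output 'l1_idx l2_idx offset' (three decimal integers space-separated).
vaddr = 250 = 0b011111010
  top 3 bits -> l1_idx = 3
  next 3 bits -> l2_idx = 7
  bottom 3 bits -> offset = 2

Answer: 3 7 2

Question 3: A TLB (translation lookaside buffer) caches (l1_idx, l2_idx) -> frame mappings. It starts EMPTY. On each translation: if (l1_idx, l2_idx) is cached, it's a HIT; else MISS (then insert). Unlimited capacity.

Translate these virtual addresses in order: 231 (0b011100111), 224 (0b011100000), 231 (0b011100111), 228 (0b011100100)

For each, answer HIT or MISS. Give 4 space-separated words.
Answer: MISS HIT HIT HIT

Derivation:
vaddr=231: (3,4) not in TLB -> MISS, insert
vaddr=224: (3,4) in TLB -> HIT
vaddr=231: (3,4) in TLB -> HIT
vaddr=228: (3,4) in TLB -> HIT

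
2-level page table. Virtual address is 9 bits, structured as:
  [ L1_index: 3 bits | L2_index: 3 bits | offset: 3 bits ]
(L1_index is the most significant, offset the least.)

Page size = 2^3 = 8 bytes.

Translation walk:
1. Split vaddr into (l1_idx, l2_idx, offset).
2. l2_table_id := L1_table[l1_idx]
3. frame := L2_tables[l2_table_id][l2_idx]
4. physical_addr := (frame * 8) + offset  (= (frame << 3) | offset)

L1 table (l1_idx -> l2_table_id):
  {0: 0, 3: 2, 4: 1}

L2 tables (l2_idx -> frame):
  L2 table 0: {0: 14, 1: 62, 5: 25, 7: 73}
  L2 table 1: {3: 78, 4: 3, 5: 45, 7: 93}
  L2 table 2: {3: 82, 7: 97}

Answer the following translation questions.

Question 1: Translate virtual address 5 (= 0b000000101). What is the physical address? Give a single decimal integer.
Answer: 117

Derivation:
vaddr = 5 = 0b000000101
Split: l1_idx=0, l2_idx=0, offset=5
L1[0] = 0
L2[0][0] = 14
paddr = 14 * 8 + 5 = 117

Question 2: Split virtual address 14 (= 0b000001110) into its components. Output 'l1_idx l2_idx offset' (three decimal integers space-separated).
vaddr = 14 = 0b000001110
  top 3 bits -> l1_idx = 0
  next 3 bits -> l2_idx = 1
  bottom 3 bits -> offset = 6

Answer: 0 1 6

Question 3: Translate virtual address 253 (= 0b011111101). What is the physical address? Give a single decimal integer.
Answer: 781

Derivation:
vaddr = 253 = 0b011111101
Split: l1_idx=3, l2_idx=7, offset=5
L1[3] = 2
L2[2][7] = 97
paddr = 97 * 8 + 5 = 781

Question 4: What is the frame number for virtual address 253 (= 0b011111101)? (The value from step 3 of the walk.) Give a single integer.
vaddr = 253: l1_idx=3, l2_idx=7
L1[3] = 2; L2[2][7] = 97

Answer: 97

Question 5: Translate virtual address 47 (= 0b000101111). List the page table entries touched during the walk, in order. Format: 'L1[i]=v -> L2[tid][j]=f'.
Answer: L1[0]=0 -> L2[0][5]=25

Derivation:
vaddr = 47 = 0b000101111
Split: l1_idx=0, l2_idx=5, offset=7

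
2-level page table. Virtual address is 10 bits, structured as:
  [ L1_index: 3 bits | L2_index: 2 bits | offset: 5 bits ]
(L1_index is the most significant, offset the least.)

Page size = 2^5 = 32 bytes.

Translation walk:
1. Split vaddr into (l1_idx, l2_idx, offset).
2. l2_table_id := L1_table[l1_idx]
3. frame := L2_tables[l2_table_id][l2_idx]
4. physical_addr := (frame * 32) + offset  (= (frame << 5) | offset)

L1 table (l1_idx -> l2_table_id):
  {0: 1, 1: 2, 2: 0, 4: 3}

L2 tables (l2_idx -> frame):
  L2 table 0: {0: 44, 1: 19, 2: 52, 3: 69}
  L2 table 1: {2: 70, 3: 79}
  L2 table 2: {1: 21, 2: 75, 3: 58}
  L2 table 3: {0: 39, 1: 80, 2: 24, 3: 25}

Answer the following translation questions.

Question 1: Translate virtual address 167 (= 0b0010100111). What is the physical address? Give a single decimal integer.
Answer: 679

Derivation:
vaddr = 167 = 0b0010100111
Split: l1_idx=1, l2_idx=1, offset=7
L1[1] = 2
L2[2][1] = 21
paddr = 21 * 32 + 7 = 679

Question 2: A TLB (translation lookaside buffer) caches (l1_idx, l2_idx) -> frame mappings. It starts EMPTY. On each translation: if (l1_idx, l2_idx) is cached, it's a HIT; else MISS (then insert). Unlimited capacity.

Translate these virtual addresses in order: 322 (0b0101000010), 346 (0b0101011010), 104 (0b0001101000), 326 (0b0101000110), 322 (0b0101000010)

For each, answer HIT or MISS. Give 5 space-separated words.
vaddr=322: (2,2) not in TLB -> MISS, insert
vaddr=346: (2,2) in TLB -> HIT
vaddr=104: (0,3) not in TLB -> MISS, insert
vaddr=326: (2,2) in TLB -> HIT
vaddr=322: (2,2) in TLB -> HIT

Answer: MISS HIT MISS HIT HIT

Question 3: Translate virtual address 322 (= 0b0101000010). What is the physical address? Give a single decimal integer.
vaddr = 322 = 0b0101000010
Split: l1_idx=2, l2_idx=2, offset=2
L1[2] = 0
L2[0][2] = 52
paddr = 52 * 32 + 2 = 1666

Answer: 1666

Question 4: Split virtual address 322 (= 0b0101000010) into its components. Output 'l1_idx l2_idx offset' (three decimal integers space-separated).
Answer: 2 2 2

Derivation:
vaddr = 322 = 0b0101000010
  top 3 bits -> l1_idx = 2
  next 2 bits -> l2_idx = 2
  bottom 5 bits -> offset = 2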